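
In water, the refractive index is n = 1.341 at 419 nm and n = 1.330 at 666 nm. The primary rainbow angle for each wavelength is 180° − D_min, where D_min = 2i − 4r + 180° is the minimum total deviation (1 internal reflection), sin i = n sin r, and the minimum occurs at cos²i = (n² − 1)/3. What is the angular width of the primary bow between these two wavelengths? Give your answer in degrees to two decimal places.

At 419 nm (n = 1.341): cos²i = 0.26609 → i = 58.946°, r = 39.705°, D_min = 139.071°, rainbow angle = 40.929°.
At 666 nm (n = 1.330): cos²i = 0.25630 → i = 59.585°, r = 40.422°, D_min = 137.484°, rainbow angle = 42.516°.
Angular width = |40.929° − 42.516°| = 1.588°.

1.59°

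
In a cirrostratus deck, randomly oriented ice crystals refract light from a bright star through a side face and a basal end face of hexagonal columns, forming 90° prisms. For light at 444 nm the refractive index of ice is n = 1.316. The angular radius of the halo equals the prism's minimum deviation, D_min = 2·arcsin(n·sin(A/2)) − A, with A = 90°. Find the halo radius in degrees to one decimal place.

47.0°

n·sin(A/2) = 1.316 × sin 45° = 1.316 × 0.7071 = 0.9306.
D_min = 2·arcsin(0.9306) − 90° = 2 × 68.521° − 90° = 47.042°.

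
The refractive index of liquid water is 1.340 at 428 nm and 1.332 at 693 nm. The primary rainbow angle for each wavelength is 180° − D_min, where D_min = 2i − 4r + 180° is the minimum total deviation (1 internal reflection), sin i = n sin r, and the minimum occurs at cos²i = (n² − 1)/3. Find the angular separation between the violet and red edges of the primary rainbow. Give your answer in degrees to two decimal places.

At 428 nm (n = 1.340): cos²i = 0.26520 → i = 59.004°, r = 39.770°, D_min = 138.929°, rainbow angle = 41.071°.
At 693 nm (n = 1.332): cos²i = 0.25807 → i = 59.469°, r = 40.290°, D_min = 137.776°, rainbow angle = 42.224°.
Angular width = |41.071° − 42.224°| = 1.153°.

1.15°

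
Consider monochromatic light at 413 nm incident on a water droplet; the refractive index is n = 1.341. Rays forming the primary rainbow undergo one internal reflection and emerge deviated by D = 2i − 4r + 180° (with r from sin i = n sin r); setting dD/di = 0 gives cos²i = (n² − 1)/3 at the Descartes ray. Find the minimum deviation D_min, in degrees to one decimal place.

cos²i = (1.79828 − 1)/3 = 0.26609; i = arccos(0.51584) = 58.946°.
sin r = sin 58.946°/1.341 = 0.63884; r = 39.705°.
D_min = 2·58.946° − 4·39.705° + 180° = 139.071°.

139.1°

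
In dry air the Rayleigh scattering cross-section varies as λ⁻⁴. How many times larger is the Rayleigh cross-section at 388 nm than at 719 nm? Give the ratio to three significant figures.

11.8

Rayleigh scattering ∝ λ⁻⁴, so the ratio of coefficients is the inverse fourth power of the wavelength ratio.
σ(388)/σ(719) = (719/388)⁴ = (1.8531)⁴ = 11.79.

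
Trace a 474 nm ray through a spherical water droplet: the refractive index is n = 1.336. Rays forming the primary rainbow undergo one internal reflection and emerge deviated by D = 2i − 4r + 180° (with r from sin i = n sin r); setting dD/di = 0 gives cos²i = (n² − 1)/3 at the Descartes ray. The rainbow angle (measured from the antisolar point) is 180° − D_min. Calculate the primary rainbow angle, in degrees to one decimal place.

cos²i = (1.78490 − 1)/3 = 0.26163; i = arccos(0.51150) = 59.236°.
sin r = sin 59.236°/1.336 = 0.64318; r = 40.029°.
D_min = 2·59.236° − 4·40.029° + 180° = 138.356°.
Rainbow angle = 180° − D_min = 41.644°.

41.6°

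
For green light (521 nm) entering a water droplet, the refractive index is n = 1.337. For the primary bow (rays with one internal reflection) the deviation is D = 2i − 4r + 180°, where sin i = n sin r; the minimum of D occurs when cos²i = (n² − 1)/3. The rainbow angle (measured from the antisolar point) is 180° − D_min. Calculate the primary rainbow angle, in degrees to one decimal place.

41.5°

cos²i = (1.78757 − 1)/3 = 0.26252; i = arccos(0.51237) = 59.178°.
sin r = sin 59.178°/1.337 = 0.64231; r = 39.964°.
D_min = 2·59.178° − 4·39.964° + 180° = 138.500°.
Rainbow angle = 180° − D_min = 41.500°.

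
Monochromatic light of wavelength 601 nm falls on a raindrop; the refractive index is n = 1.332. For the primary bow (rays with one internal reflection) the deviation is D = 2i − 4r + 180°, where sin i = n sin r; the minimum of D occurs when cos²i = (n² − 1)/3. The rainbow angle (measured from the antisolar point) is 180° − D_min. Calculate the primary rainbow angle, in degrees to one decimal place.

42.2°

cos²i = (1.77422 − 1)/3 = 0.25807; i = arccos(0.50801) = 59.469°.
sin r = sin 59.469°/1.332 = 0.64666; r = 40.290°.
D_min = 2·59.469° − 4·40.290° + 180° = 137.776°.
Rainbow angle = 180° − D_min = 42.224°.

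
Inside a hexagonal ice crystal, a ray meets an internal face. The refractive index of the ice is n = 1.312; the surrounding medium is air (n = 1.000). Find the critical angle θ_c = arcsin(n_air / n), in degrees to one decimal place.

sin θ_c = n_air / n = 1.000 / 1.312 = 0.7622.
θ_c = arcsin(0.7622) = 49.66°.

49.7°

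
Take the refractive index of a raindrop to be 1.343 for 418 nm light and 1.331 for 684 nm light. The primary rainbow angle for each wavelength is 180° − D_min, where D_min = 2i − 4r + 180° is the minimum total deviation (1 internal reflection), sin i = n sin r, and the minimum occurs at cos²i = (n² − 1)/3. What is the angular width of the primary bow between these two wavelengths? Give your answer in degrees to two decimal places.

1.72°

At 418 nm (n = 1.343): cos²i = 0.26788 → i = 58.830°, r = 39.577°, D_min = 139.354°, rainbow angle = 40.646°.
At 684 nm (n = 1.331): cos²i = 0.25719 → i = 59.527°, r = 40.356°, D_min = 137.630°, rainbow angle = 42.370°.
Angular width = |40.646° − 42.370°| = 1.724°.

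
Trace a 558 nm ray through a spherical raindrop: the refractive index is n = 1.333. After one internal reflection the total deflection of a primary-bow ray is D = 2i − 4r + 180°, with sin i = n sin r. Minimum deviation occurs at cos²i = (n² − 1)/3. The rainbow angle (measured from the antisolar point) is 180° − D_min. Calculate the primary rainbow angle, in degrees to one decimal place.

cos²i = (1.77689 − 1)/3 = 0.25896; i = arccos(0.50888) = 59.410°.
sin r = sin 59.410°/1.333 = 0.64579; r = 40.225°.
D_min = 2·59.410° − 4·40.225° + 180° = 137.922°.
Rainbow angle = 180° − D_min = 42.078°.

42.1°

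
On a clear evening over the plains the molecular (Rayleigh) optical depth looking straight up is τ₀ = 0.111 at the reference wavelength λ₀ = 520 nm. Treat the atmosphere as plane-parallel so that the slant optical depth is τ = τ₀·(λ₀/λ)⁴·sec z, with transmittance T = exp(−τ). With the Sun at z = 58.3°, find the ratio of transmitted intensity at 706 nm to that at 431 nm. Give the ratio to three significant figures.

1.47

Airmass: sec 58.3° = 1.9031.
τ(706 nm) = 0.111 × (520/706)⁴ × 1.9031 = 0.111 × 0.2943 × 1.9031 = 0.0622.
τ(431 nm) = 0.111 × (520/431)⁴ × 1.9031 = 0.111 × 2.1189 × 1.9031 = 0.4476.
T(706)/T(431) = exp(τ_B − τ_A) = exp(0.3854) = 1.4702.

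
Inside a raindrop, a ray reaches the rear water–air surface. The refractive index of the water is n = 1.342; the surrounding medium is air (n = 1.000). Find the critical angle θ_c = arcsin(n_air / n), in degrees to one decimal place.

sin θ_c = n_air / n = 1.000 / 1.342 = 0.7452.
θ_c = arcsin(0.7452) = 48.17°.

48.2°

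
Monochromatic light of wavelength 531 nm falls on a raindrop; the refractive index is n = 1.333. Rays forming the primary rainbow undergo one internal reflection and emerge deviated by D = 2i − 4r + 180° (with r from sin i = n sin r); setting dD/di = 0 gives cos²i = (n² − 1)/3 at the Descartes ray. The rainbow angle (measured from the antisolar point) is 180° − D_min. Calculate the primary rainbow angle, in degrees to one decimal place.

cos²i = (1.77689 − 1)/3 = 0.25896; i = arccos(0.50888) = 59.410°.
sin r = sin 59.410°/1.333 = 0.64579; r = 40.225°.
D_min = 2·59.410° − 4·40.225° + 180° = 137.922°.
Rainbow angle = 180° − D_min = 42.078°.

42.1°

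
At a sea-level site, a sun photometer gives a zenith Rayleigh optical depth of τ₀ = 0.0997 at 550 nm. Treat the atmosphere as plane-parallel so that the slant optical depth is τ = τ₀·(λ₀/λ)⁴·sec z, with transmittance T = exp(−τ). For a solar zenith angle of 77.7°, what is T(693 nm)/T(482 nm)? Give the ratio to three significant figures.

Airmass: sec 77.7° = 4.6942.
τ(693 nm) = 0.0997 × (550/693)⁴ × 4.6942 = 0.0997 × 0.3968 × 4.6942 = 0.1857.
τ(482 nm) = 0.0997 × (550/482)⁴ × 4.6942 = 0.0997 × 1.6954 × 4.6942 = 0.7934.
T(693)/T(482) = exp(τ_B − τ_A) = exp(0.6078) = 1.8363.

1.84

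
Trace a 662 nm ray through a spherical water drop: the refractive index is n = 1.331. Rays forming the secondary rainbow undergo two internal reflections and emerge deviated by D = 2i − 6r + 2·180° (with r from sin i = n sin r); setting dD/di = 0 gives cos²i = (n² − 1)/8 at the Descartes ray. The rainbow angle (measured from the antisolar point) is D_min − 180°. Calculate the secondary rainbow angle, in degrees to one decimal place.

50.4°

cos²i = (1.77156 − 1)/8 = 0.09645; i = arccos(0.31056) = 71.907°.
sin r = sin 71.907°/1.331 = 0.71417; r = 45.575°.
D_min = 2·71.907° − 6·45.575° + 360° = 230.365°.
Rainbow angle = D_min − 180° = 50.365°.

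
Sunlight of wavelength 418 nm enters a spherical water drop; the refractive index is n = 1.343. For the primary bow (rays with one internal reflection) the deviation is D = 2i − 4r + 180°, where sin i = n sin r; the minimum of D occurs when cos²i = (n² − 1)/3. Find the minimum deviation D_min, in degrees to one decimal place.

139.4°

cos²i = (1.80365 − 1)/3 = 0.26788; i = arccos(0.51757) = 58.830°.
sin r = sin 58.830°/1.343 = 0.63711; r = 39.577°.
D_min = 2·58.830° − 4·39.577° + 180° = 139.354°.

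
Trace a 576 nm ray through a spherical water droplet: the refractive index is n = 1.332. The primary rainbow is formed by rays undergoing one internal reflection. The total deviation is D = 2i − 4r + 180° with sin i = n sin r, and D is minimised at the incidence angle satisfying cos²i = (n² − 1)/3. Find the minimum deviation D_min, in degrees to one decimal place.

137.8°

cos²i = (1.77422 − 1)/3 = 0.25807; i = arccos(0.50801) = 59.469°.
sin r = sin 59.469°/1.332 = 0.64666; r = 40.290°.
D_min = 2·59.469° − 4·40.290° + 180° = 137.776°.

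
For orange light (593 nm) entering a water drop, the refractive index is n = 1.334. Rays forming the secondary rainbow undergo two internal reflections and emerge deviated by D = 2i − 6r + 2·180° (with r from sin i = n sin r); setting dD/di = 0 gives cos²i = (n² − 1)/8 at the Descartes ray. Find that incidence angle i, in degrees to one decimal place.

cos²i = (1.334² − 1)/8 = (1.77956 − 1)/8 = 0.09744.
cos i = 0.31216, so i = 71.810°.

71.8°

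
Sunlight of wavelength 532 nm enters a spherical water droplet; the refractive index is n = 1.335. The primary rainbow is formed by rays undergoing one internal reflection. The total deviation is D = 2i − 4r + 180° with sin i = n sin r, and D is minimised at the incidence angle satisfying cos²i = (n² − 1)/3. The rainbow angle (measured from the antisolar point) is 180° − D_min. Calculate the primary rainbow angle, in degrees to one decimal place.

cos²i = (1.78222 − 1)/3 = 0.26074; i = arccos(0.51063) = 59.294°.
sin r = sin 59.294°/1.335 = 0.64405; r = 40.094°.
D_min = 2·59.294° − 4·40.094° + 180° = 138.212°.
Rainbow angle = 180° − D_min = 41.788°.

41.8°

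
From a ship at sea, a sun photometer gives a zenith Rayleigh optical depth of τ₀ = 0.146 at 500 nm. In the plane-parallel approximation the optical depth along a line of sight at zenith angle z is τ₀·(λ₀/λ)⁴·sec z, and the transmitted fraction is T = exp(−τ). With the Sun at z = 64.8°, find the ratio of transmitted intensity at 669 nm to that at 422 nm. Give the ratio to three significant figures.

Airmass: sec 64.8° = 2.3486.
τ(669 nm) = 0.146 × (500/669)⁴ × 2.3486 = 0.146 × 0.3120 × 2.3486 = 0.1070.
τ(422 nm) = 0.146 × (500/422)⁴ × 2.3486 = 0.146 × 1.9707 × 2.3486 = 0.6758.
T(669)/T(422) = exp(τ_B − τ_A) = exp(0.5688) = 1.7661.

1.77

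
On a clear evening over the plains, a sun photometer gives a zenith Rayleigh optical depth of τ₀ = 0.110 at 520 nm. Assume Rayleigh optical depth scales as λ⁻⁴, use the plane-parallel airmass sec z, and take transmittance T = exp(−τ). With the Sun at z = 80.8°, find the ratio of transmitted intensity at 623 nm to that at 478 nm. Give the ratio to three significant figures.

Airmass: sec 80.8° = 6.2546.
τ(623 nm) = 0.110 × (520/623)⁴ × 6.2546 = 0.110 × 0.4854 × 6.2546 = 0.3339.
τ(478 nm) = 0.110 × (520/478)⁴ × 6.2546 = 0.110 × 1.4006 × 6.2546 = 0.9636.
T(623)/T(478) = exp(τ_B − τ_A) = exp(0.6297) = 1.8770.

1.88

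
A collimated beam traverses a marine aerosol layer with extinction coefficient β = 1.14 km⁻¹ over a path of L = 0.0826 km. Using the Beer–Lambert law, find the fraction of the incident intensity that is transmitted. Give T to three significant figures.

τ = β·L = 1.14 × 0.0826 = 0.0942.
T = exp(−0.0942) = 0.9101.

0.910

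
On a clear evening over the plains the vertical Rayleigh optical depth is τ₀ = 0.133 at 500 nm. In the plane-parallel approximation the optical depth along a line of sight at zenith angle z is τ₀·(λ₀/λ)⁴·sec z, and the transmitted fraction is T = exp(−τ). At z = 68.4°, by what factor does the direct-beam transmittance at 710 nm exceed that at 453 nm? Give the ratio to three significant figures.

Airmass: sec 68.4° = 2.7165.
τ(710 nm) = 0.133 × (500/710)⁴ × 2.7165 = 0.133 × 0.2459 × 2.7165 = 0.0889.
τ(453 nm) = 0.133 × (500/453)⁴ × 2.7165 = 0.133 × 1.4842 × 2.7165 = 0.5362.
T(710)/T(453) = exp(τ_B − τ_A) = exp(0.4474) = 1.5642.

1.56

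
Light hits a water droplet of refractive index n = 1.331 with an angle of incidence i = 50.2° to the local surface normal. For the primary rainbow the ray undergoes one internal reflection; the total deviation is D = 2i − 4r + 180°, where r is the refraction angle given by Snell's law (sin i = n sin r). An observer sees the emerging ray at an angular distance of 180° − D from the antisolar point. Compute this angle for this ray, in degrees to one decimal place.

40.6°

sin r = sin 50.2° / 1.331 = 0.7683/1.331 = 0.5772; r = 35.26°.
D = 2·50.2° − 4·35.26° + 180° = 100.40° − 141.02° + 180° = 139.38°.
Angle from antisolar point = 180° − D = 40.62°.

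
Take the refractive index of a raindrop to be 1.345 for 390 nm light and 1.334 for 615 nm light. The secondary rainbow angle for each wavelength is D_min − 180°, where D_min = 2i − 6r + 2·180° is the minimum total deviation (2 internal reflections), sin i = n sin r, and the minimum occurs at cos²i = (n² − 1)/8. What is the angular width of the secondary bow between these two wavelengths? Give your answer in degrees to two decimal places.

2.83°

At 390 nm (n = 1.345): cos²i = 0.10113 → i = 71.458°, r = 44.821°, D_min = 233.987°, rainbow angle = 53.987°.
At 615 nm (n = 1.334): cos²i = 0.09744 → i = 71.810°, r = 45.411°, D_min = 231.153°, rainbow angle = 51.153°.
Angular width = |53.987° − 51.153°| = 2.835°.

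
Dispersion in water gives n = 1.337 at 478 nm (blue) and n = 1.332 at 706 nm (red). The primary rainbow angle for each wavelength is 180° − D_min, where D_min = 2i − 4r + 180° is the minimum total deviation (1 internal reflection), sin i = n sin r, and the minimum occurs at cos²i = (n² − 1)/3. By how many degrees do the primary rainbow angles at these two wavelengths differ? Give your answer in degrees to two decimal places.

At 478 nm (n = 1.337): cos²i = 0.26252 → i = 59.178°, r = 39.964°, D_min = 138.500°, rainbow angle = 41.500°.
At 706 nm (n = 1.332): cos²i = 0.25807 → i = 59.469°, r = 40.290°, D_min = 137.776°, rainbow angle = 42.224°.
Angular width = |41.500° − 42.224°| = 0.724°.

0.72°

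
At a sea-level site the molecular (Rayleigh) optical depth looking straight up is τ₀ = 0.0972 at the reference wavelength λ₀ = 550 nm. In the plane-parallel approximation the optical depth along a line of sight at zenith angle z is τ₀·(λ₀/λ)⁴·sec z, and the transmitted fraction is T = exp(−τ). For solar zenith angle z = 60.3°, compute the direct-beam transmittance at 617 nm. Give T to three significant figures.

sec 60.3° = 2.0183.
τ = 0.0972 × (550/617)⁴ × 2.0183 = 0.0972 × 0.6314 × 2.0183 = 0.1239.
T = exp(−0.1239) = 0.8835.

0.883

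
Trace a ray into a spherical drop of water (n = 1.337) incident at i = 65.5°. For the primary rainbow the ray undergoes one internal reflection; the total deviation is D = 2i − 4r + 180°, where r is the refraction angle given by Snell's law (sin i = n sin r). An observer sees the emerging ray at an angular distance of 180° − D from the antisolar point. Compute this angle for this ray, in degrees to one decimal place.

40.6°

sin r = sin 65.5° / 1.337 = 0.9100/1.337 = 0.6806; r = 42.89°.
D = 2·65.5° − 4·42.89° + 180° = 131.00° − 171.56° + 180° = 139.44°.
Angle from antisolar point = 180° − D = 40.56°.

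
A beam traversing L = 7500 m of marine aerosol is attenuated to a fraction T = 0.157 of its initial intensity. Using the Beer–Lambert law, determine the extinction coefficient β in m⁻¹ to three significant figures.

0.000247 m⁻¹

Beer–Lambert: T = exp(−βL) ⇒ β = −ln(T)/L = −ln(0.157)/7500 = 1.8515/7500 = 0.0002469 m⁻¹.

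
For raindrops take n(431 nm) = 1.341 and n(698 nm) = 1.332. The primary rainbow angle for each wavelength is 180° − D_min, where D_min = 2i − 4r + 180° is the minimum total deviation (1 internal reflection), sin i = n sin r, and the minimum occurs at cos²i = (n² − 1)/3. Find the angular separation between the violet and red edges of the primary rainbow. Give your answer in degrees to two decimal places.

1.29°

At 431 nm (n = 1.341): cos²i = 0.26609 → i = 58.946°, r = 39.705°, D_min = 139.071°, rainbow angle = 40.929°.
At 698 nm (n = 1.332): cos²i = 0.25807 → i = 59.469°, r = 40.290°, D_min = 137.776°, rainbow angle = 42.224°.
Angular width = |40.929° − 42.224°| = 1.295°.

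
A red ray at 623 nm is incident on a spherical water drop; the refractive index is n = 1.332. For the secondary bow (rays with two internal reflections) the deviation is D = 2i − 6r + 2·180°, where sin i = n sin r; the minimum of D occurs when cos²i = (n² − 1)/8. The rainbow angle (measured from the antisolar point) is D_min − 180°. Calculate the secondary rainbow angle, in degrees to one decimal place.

50.6°

cos²i = (1.77422 − 1)/8 = 0.09678; i = arccos(0.31109) = 71.875°.
sin r = sin 71.875°/1.332 = 0.71350; r = 45.520°.
D_min = 2·71.875° − 6·45.520° + 360° = 230.628°.
Rainbow angle = D_min − 180° = 50.628°.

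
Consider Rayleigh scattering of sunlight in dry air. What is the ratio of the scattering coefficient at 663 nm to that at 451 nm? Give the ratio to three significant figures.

Rayleigh scattering ∝ λ⁻⁴, so the ratio of coefficients is the inverse fourth power of the wavelength ratio.
σ(663)/σ(451) = (451/663)⁴ = (0.6802)⁴ = 0.2141.

0.214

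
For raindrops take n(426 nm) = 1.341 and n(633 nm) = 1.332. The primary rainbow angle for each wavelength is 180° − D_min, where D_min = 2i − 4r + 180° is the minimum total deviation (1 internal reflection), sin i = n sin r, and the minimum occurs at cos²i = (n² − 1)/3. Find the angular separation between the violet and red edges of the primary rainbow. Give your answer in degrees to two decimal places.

1.29°

At 426 nm (n = 1.341): cos²i = 0.26609 → i = 58.946°, r = 39.705°, D_min = 139.071°, rainbow angle = 40.929°.
At 633 nm (n = 1.332): cos²i = 0.25807 → i = 59.469°, r = 40.290°, D_min = 137.776°, rainbow angle = 42.224°.
Angular width = |40.929° − 42.224°| = 1.295°.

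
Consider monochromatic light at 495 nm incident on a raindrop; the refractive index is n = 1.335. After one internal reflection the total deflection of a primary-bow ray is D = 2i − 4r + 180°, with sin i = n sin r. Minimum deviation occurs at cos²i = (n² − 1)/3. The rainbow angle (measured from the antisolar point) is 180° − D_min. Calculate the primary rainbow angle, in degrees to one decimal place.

cos²i = (1.78222 − 1)/3 = 0.26074; i = arccos(0.51063) = 59.294°.
sin r = sin 59.294°/1.335 = 0.64405; r = 40.094°.
D_min = 2·59.294° − 4·40.094° + 180° = 138.212°.
Rainbow angle = 180° − D_min = 41.788°.

41.8°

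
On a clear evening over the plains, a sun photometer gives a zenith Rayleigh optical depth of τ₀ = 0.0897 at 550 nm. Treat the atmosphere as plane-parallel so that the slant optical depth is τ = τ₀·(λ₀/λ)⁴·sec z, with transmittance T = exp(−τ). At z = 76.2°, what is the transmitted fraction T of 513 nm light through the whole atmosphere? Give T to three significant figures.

sec 76.2° = 4.1923.
τ = 0.0897 × (550/513)⁴ × 4.1923 = 0.0897 × 1.3212 × 4.1923 = 0.4968.
T = exp(−0.4968) = 0.6084.

0.608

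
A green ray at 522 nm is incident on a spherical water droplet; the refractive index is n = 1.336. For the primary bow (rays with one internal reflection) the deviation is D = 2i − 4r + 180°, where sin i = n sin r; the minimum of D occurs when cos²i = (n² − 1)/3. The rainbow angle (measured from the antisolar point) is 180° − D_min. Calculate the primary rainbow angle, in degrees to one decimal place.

41.6°

cos²i = (1.78490 − 1)/3 = 0.26163; i = arccos(0.51150) = 59.236°.
sin r = sin 59.236°/1.336 = 0.64318; r = 40.029°.
D_min = 2·59.236° − 4·40.029° + 180° = 138.356°.
Rainbow angle = 180° − D_min = 41.644°.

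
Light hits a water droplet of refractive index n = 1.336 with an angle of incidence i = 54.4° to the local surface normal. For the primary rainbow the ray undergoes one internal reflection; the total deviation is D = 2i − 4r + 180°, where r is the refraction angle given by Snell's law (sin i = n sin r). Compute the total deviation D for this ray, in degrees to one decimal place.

138.8°

sin r = sin 54.4° / 1.336 = 0.8131/1.336 = 0.6086; r = 37.49°.
D = 2·54.4° − 4·37.49° + 180° = 108.80° − 149.96° + 180° = 138.84°.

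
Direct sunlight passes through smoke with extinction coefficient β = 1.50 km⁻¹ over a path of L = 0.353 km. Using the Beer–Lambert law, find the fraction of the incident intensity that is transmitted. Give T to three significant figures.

τ = β·L = 1.50 × 0.353 = 0.5295.
T = exp(−0.5295) = 0.5889.

0.589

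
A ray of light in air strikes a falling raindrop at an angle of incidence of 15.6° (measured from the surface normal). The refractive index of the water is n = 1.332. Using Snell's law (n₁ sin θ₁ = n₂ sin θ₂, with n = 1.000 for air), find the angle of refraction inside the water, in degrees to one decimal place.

11.6°

Snell: sin θ_r = sin θ_i / n = sin 15.6° / 1.332 = 0.2689 / 1.332 = 0.2019.
θ_r = arcsin(0.2019) = 11.65°.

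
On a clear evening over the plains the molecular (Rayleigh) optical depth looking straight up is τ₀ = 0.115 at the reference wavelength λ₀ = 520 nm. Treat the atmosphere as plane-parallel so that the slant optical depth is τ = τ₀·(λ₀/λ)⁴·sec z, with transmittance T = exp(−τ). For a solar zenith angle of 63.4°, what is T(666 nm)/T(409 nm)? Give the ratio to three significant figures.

1.78

Airmass: sec 63.4° = 2.2333.
τ(666 nm) = 0.115 × (520/666)⁴ × 2.2333 = 0.115 × 0.3716 × 2.2333 = 0.0954.
τ(409 nm) = 0.115 × (520/409)⁴ × 2.2333 = 0.115 × 2.6129 × 2.2333 = 0.6711.
T(666)/T(409) = exp(τ_B − τ_A) = exp(0.5756) = 1.7783.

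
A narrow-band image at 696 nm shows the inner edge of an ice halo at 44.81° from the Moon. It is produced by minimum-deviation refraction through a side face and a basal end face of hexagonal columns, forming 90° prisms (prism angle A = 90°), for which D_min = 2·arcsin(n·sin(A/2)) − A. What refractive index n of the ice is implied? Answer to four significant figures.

1.306

Rearranging: n = sin((D_min + A)/2) / sin(A/2).
(D_min + A)/2 = (44.81° + 90°)/2 = 67.405°.
n = sin 67.405° / sin 45° = 0.9232 / 0.7071 = 1.3057.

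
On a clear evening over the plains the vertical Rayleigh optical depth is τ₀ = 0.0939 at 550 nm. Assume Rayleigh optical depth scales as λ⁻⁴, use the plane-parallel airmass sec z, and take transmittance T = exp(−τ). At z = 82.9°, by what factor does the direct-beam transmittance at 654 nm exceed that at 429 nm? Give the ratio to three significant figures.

Airmass: sec 82.9° = 8.0905.
τ(654 nm) = 0.0939 × (550/654)⁴ × 8.0905 = 0.0939 × 0.5002 × 8.0905 = 0.3800.
τ(429 nm) = 0.0939 × (550/429)⁴ × 8.0905 = 0.0939 × 2.7016 × 8.0905 = 2.0524.
T(654)/T(429) = exp(τ_B − τ_A) = exp(1.6724) = 5.3250.

5.32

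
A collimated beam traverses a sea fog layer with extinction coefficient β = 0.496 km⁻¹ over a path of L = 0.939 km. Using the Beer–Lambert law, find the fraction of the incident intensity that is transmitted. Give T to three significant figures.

0.628

τ = β·L = 0.496 × 0.939 = 0.4657.
T = exp(−0.4657) = 0.6277.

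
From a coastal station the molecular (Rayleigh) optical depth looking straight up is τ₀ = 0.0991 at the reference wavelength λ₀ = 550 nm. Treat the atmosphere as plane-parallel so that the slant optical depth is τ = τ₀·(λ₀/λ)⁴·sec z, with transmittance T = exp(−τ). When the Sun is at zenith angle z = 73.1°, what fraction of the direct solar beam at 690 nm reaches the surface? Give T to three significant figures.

sec 73.1° = 3.4399.
τ = 0.0991 × (550/690)⁴ × 3.4399 = 0.0991 × 0.4037 × 3.4399 = 0.1376.
T = exp(−0.1376) = 0.8714.

0.871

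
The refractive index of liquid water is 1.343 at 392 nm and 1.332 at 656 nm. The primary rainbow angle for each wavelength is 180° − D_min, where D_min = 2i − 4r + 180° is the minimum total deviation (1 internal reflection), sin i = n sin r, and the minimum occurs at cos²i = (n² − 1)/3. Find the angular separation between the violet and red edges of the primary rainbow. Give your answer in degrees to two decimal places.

1.58°

At 392 nm (n = 1.343): cos²i = 0.26788 → i = 58.830°, r = 39.577°, D_min = 139.354°, rainbow angle = 40.646°.
At 656 nm (n = 1.332): cos²i = 0.25807 → i = 59.469°, r = 40.290°, D_min = 137.776°, rainbow angle = 42.224°.
Angular width = |40.646° − 42.224°| = 1.578°.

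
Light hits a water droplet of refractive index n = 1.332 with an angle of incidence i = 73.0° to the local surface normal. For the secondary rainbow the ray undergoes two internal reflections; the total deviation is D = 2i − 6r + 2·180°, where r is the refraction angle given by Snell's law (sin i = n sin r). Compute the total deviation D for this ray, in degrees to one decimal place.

sin r = sin 73.0° / 1.332 = 0.9563/1.332 = 0.7179; r = 45.89°.
D = 2·73.0° − 6·45.89° + 2·180° = 146.00° − 275.31° + 360° = 230.69°.

230.7°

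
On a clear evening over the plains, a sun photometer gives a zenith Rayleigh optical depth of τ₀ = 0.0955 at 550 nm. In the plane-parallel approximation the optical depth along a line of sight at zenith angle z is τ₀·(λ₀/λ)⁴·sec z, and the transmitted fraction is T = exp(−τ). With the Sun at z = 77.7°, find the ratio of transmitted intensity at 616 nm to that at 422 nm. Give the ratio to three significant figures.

Airmass: sec 77.7° = 4.6942.
τ(616 nm) = 0.0955 × (550/616)⁴ × 4.6942 = 0.0955 × 0.6355 × 4.6942 = 0.2849.
τ(422 nm) = 0.0955 × (550/422)⁴ × 4.6942 = 0.0955 × 2.8854 × 4.6942 = 1.2935.
T(616)/T(422) = exp(τ_B − τ_A) = exp(1.0086) = 2.7417.

2.74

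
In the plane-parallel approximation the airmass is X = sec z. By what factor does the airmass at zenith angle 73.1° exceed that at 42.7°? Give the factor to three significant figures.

X(73.1°)/X(42.7°) = sec 73.1° / sec 42.7° = cos 42.7° / cos 73.1° = 0.7349/0.2907 = 2.5281.

2.53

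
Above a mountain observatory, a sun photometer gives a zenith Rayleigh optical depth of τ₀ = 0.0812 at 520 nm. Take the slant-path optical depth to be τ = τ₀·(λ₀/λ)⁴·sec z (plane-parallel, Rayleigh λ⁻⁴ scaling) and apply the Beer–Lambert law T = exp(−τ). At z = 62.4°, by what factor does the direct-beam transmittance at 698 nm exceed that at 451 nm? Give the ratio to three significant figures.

Airmass: sec 62.4° = 2.1584.
τ(698 nm) = 0.0812 × (520/698)⁴ × 2.1584 = 0.0812 × 0.3080 × 2.1584 = 0.0540.
τ(451 nm) = 0.0812 × (520/451)⁴ × 2.1584 = 0.0812 × 1.7673 × 2.1584 = 0.3097.
T(698)/T(451) = exp(τ_B − τ_A) = exp(0.2558) = 1.2914.

1.29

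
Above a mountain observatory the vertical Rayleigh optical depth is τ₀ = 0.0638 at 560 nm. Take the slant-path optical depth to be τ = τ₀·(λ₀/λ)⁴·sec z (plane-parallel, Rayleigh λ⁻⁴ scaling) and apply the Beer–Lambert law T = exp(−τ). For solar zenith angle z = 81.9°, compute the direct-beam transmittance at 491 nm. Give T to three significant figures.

sec 81.9° = 7.0972.
τ = 0.0638 × (560/491)⁴ × 7.0972 = 0.0638 × 1.6921 × 7.0972 = 0.7662.
T = exp(−0.7662) = 0.4648.

0.465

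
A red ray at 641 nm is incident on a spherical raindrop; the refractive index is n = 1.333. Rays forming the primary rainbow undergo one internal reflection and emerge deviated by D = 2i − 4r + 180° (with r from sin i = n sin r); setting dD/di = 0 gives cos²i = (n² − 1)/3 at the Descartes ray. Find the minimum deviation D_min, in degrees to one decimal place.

137.9°

cos²i = (1.77689 − 1)/3 = 0.25896; i = arccos(0.50888) = 59.410°.
sin r = sin 59.410°/1.333 = 0.64579; r = 40.225°.
D_min = 2·59.410° − 4·40.225° + 180° = 137.922°.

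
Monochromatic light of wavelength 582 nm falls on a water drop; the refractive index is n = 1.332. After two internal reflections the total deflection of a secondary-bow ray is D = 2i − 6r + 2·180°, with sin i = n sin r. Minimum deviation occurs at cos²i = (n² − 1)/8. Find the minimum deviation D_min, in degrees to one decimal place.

230.6°

cos²i = (1.77422 − 1)/8 = 0.09678; i = arccos(0.31109) = 71.875°.
sin r = sin 71.875°/1.332 = 0.71350; r = 45.520°.
D_min = 2·71.875° − 6·45.520° + 360° = 230.628°.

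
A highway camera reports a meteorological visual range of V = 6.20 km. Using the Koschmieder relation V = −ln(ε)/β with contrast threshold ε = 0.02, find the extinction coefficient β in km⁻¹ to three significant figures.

0.631 km⁻¹

β = −ln(0.02) / V = 3.912 / 6.20 = 0.6310 km⁻¹.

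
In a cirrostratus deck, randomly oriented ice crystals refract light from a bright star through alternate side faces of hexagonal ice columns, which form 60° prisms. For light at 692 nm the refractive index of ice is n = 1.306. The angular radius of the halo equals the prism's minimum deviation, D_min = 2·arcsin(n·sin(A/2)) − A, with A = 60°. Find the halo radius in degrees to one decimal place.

n·sin(A/2) = 1.306 × sin 30° = 1.306 × 0.5000 = 0.6530.
D_min = 2·arcsin(0.6530) − 60° = 2 × 40.768° − 60° = 21.536°.

21.5°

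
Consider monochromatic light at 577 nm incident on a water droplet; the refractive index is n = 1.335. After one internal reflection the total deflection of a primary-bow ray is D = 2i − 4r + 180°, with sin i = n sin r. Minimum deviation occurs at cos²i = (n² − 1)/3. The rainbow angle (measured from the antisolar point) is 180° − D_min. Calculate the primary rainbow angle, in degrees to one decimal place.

41.8°

cos²i = (1.78222 − 1)/3 = 0.26074; i = arccos(0.51063) = 59.294°.
sin r = sin 59.294°/1.335 = 0.64405; r = 40.094°.
D_min = 2·59.294° − 4·40.094° + 180° = 138.212°.
Rainbow angle = 180° − D_min = 41.788°.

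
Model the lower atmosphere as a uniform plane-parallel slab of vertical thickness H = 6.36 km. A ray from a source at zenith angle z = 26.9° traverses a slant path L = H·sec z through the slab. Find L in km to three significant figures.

sec z = 1/cos 26.9° = 1.1213.
L = 6.36 × 1.1213 = 7.132 km.

7.13 km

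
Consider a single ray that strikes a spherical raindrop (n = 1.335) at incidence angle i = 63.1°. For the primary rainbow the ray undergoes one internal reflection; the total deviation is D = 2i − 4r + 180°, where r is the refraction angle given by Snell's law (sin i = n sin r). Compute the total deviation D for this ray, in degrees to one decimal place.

138.5°

sin r = sin 63.1° / 1.335 = 0.8918/1.335 = 0.6680; r = 41.91°.
D = 2·63.1° − 4·41.91° + 180° = 126.20° − 167.66° + 180° = 138.54°.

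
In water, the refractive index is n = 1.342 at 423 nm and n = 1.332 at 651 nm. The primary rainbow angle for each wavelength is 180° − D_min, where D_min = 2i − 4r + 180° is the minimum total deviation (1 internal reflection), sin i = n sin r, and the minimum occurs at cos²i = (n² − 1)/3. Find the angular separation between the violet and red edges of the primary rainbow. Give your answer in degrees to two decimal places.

1.44°

At 423 nm (n = 1.342): cos²i = 0.26699 → i = 58.888°, r = 39.641°, D_min = 139.213°, rainbow angle = 40.787°.
At 651 nm (n = 1.332): cos²i = 0.25807 → i = 59.469°, r = 40.290°, D_min = 137.776°, rainbow angle = 42.224°.
Angular width = |40.787° − 42.224°| = 1.437°.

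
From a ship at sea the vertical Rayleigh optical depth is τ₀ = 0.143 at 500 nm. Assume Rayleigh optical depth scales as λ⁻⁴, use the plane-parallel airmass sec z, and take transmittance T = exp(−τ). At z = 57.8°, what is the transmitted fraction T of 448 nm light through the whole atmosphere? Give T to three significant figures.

sec 57.8° = 1.8766.
τ = 0.143 × (500/448)⁴ × 1.8766 = 0.143 × 1.5516 × 1.8766 = 0.4164.
T = exp(−0.4164) = 0.6594.

0.659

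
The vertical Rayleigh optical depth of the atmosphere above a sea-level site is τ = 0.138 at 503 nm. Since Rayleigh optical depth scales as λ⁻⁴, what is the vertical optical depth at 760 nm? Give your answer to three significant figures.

τ(760 nm) = τ(503 nm) × (503/760)⁴ = 0.138 × (0.6618)⁴ = 0.138 × 0.1919 = 0.0265.

0.0265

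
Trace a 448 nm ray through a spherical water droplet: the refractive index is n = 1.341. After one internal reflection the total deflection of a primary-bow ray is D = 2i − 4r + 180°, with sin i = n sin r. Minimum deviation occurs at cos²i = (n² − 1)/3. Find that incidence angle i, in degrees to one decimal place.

cos²i = (1.341² − 1)/3 = (1.79828 − 1)/3 = 0.26609.
cos i = 0.51584, so i = 58.946°.

58.9°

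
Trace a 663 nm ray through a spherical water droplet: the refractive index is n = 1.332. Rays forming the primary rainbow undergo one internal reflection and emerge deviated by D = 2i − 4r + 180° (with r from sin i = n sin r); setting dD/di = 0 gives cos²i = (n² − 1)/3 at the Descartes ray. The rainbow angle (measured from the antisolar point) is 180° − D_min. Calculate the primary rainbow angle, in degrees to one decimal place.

cos²i = (1.77422 − 1)/3 = 0.25807; i = arccos(0.50801) = 59.469°.
sin r = sin 59.469°/1.332 = 0.64666; r = 40.290°.
D_min = 2·59.469° − 4·40.290° + 180° = 137.776°.
Rainbow angle = 180° − D_min = 42.224°.

42.2°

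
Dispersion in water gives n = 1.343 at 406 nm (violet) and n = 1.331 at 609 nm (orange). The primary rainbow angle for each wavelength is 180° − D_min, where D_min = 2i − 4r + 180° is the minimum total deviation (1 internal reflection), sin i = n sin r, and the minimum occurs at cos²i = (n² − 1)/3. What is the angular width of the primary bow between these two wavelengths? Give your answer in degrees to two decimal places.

At 406 nm (n = 1.343): cos²i = 0.26788 → i = 58.830°, r = 39.577°, D_min = 139.354°, rainbow angle = 40.646°.
At 609 nm (n = 1.331): cos²i = 0.25719 → i = 59.527°, r = 40.356°, D_min = 137.630°, rainbow angle = 42.370°.
Angular width = |40.646° − 42.370°| = 1.724°.

1.72°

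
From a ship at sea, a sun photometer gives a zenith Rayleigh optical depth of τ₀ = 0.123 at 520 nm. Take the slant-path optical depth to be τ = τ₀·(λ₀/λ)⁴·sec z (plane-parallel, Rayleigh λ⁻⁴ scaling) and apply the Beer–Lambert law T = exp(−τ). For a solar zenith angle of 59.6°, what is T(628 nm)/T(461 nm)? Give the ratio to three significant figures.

1.32

Airmass: sec 59.6° = 1.9762.
τ(628 nm) = 0.123 × (520/628)⁴ × 1.9762 = 0.123 × 0.4701 × 1.9762 = 0.1143.
τ(461 nm) = 0.123 × (520/461)⁴ × 1.9762 = 0.123 × 1.6189 × 1.9762 = 0.3935.
T(628)/T(461) = exp(τ_B − τ_A) = exp(0.2792) = 1.3221.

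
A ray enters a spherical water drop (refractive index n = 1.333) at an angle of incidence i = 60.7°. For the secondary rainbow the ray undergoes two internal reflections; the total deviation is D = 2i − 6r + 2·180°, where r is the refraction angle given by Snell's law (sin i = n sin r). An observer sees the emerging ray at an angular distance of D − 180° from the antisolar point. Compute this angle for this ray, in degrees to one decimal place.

56.2°

sin r = sin 60.7° / 1.333 = 0.8721/1.333 = 0.6542; r = 40.86°.
D = 2·60.7° − 6·40.86° + 2·180° = 121.40° − 245.16° + 360° = 236.24°.
Angle from antisolar point = D − 180° = 56.24°.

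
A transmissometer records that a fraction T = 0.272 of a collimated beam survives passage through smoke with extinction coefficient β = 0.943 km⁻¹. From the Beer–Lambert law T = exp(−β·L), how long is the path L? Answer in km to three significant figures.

1.38 km

Beer–Lambert: T = exp(−βL) ⇒ L = −ln(T)/β = −ln(0.272)/0.943 = 1.3020/0.943 = 1.381 km.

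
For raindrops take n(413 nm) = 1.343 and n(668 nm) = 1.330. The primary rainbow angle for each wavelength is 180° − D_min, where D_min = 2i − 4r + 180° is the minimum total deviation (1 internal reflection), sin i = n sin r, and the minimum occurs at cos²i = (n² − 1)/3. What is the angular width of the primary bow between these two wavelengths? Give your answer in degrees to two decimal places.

1.87°

At 413 nm (n = 1.343): cos²i = 0.26788 → i = 58.830°, r = 39.577°, D_min = 139.354°, rainbow angle = 40.646°.
At 668 nm (n = 1.330): cos²i = 0.25630 → i = 59.585°, r = 40.422°, D_min = 137.484°, rainbow angle = 42.516°.
Angular width = |40.646° − 42.516°| = 1.871°.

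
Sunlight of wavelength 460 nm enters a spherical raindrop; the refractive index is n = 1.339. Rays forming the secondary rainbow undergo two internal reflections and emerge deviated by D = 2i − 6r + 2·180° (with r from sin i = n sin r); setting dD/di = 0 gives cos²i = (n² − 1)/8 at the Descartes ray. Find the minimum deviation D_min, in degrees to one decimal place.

232.5°

cos²i = (1.79292 − 1)/8 = 0.09912; i = arccos(0.31483) = 71.650°.
sin r = sin 71.650°/1.339 = 0.70885; r = 45.141°.
D_min = 2·71.650° − 6·45.141° + 360° = 232.451°.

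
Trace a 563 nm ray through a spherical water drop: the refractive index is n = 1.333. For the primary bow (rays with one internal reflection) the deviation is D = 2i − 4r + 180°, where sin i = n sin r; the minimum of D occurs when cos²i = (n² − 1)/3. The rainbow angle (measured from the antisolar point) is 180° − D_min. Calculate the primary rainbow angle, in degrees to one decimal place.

42.1°

cos²i = (1.77689 − 1)/3 = 0.25896; i = arccos(0.50888) = 59.410°.
sin r = sin 59.410°/1.333 = 0.64579; r = 40.225°.
D_min = 2·59.410° − 4·40.225° + 180° = 137.922°.
Rainbow angle = 180° − D_min = 42.078°.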